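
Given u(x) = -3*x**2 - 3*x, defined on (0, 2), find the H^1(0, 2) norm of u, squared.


||u||_{H^1}^2 = 1698/5

The H^1 norm (squared) on an interval (0, L) is
  ||u||_{H^1}^2 = ∫_0^L u(x)^2 dx + ∫_0^L u'(x)^2 dx.
Compute u'(x) = -6*x - 3.
Then u(x)^2 = 9*x**4 + 18*x**3 + 9*x**2 and u'(x)^2 = 36*x**2 + 36*x + 9.
Integrate each monomial from 0 to 2 using ∫_0^2 c·x^n dx = c·2^(n+1)/(n+1):
  ∫_0^2 u(x)^2 dx = ∫_0^2 (9*x^4 + 18*x^3 + 9*x^2) dx. Term by term:
    ∫_0^2 9*x^4 dx = 288/5;  ∫_0^2 18*x^3 dx = 72;  ∫_0^2 9*x^2 dx = 24.
  Sum: 288/5 + 72 + 24 = 768/5.
  ∫_0^2 u'(x)^2 dx = ∫_0^2 (36*x^2 + 36*x + 9) dx. Term by term:
    ∫_0^2 36*x^2 dx = 96;  ∫_0^2 36*x dx = 72;  ∫_0^2 9 dx = 18.
  Sum: 96 + 72 + 18 = 186.
Adding: ||u||_{H^1}^2 = 768/5 + 186 = 1698/5.


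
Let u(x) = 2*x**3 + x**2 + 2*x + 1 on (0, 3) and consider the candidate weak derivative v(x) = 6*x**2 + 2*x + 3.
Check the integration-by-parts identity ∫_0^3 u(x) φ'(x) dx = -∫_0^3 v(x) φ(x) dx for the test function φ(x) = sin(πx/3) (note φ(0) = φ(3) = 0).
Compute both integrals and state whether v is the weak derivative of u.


LHS = -192/π + 648/π^3, RHS = -198/π + 648/π^3. No, v is not the weak derivative of u.

u(x) = 2*x**3 + x**2 + 2*x + 1, classical derivative u'(x) = 6*x**2 + 2*x + 2.
φ(x) = sin(πx/3), so φ'(x) = π*cos(π*x/3)/3.
Note φ(0) = φ(3) = 0, so the boundary term u·φ vanishes.
LHS = ∫_0^3 u(x) φ'(x) dx = ∫_0^3 (2*π*x^3*cos(π*x/3)/3 + π*x^2*cos(π*x/3)/3 + 2*π*x*cos(π*x/3)/3 + π*cos(π*x/3)/3) dx. Term by term:
  ∫_0^3 π*cos(π*x/3)/3 dx = 0;  ∫_0^3 π*x^2*cos(π*x/3)/3 dx = -18/π;  ∫_0^3 2*π*x*cos(π*x/3)/3 dx = -12/π;
  ∫_0^3 2*π*x^3*cos(π*x/3)/3 dx = -162/π + 648/π^3.
Sum: 0 − 18/π − 12/π + -162/π + 648/π^3 = -192/π + 648/π^3.
So LHS = -192/π + 648/π^3.
∫_0^3 v(x) φ(x) dx = ∫_0^3 (6*x^2*sin(π*x/3) + 2*x*sin(π*x/3) + 3*sin(π*x/3)) dx. Term by term:
  ∫_0^3 3*sin(π*x/3) dx = 18/π;  ∫_0^3 2*x*sin(π*x/3) dx = 18/π;  ∫_0^3 6*x^2*sin(π*x/3) dx = -648/π^3 + 162/π.
Sum: 18/π + 18/π + -648/π^3 + 162/π = -648/π^3 + 198/π.
So RHS = -∫_0^3 v(x) φ(x) dx = -198/π + 648/π^3.
LHS − RHS = 6/π ≠ 0, so the identity fails.
(For a valid weak derivative the identity must hold for EVERY test function, in particular this one. The failure shows v is NOT the weak derivative of u.)
Correct weak derivative would be u'(x) = 6*x**2 + 2*x + 2.


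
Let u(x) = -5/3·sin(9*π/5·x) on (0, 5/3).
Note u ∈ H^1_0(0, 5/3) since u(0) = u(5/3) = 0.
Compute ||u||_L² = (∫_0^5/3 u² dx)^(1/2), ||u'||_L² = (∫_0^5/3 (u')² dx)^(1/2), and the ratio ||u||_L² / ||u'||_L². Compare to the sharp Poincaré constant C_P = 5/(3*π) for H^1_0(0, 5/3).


||u||_L² / ||u'||_L² = 5/(9*π) < C_P = 5/(3*π).

u(x) = -5/3·sin(9*π/5·x), so u'(x) = -3*π*cos(9*π*x/5).
Writing u(x) = A·sin(kπx/L) with A = -5/3 and k = 3, use ∫_0^L sin²(kπx/L) dx = L/2 and ∫_0^L cos²(kπx/L) dx = L/2.
u² = 25/9·sin²(9*π/5·x) and (u')² = 9*π^2·cos²(9*π/5·x), and each of sin², cos² integrates to L/2 = 5/6 over (0, 5/3).
∫_0^5/3 u² dx = 125/54, so ||u||_L² = 5*sqrt(30)/18.
∫_0^5/3 (u')² dx = 15*π^2/2, so ||u'||_L² = sqrt(30)*π/2.
Ratio ||u||_L² / ||u'||_L² = 5/(9*π).
Sharp Poincaré constant on H^1_0(0, 5/3) is C_P = L/π = 5/(3*π), achieved by sin(3*π/5·x).
This is the k = 3 harmonic; the ratio L/(kπ) is strictly less than C_P = L/π, consistent with the sharp inequality ||u||_L² ≤ C_P ||u'||_L².


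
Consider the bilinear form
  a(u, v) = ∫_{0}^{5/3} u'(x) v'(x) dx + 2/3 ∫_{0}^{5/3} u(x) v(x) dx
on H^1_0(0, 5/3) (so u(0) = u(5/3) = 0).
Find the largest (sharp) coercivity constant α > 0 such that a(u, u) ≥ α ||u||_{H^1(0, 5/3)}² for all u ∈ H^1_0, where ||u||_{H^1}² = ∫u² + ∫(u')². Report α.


α = (50 + 27*π^2)/(3*(25 + 9*π^2))

Coercivity of a(·,·) on H^1_0(0, 5/3) means a(u, u) ≥ α ||u||_{H^1}² for every u ∈ H^1_0.
The interval has length L = 5/3, and Poincaré/coercivity depend only on L. Here a(u, u) = ∫(u')² + (2/3)·∫u².
Here 0 < c = 2/3 < 1. The condition a(u,u) ≥ α||u||_{H^1}² reads (1−α)∫(u')² ≥ (α−c)∫u². Any admissible α is ≤ 1 (rapidly oscillating u have ∫u²/∫(u')² → 0), and α = 1 would force 0 ≥ (1−c)∫u², impossible since c < 1; so 1−α > 0. By the sharp Poincaré inequality on H^1_0 of an interval of length L, ∫(u')² ≥ (π/L)²∫u² with equality for the first sine mode sin(π(x−x₀)/L) (x₀ the left endpoint), so the inequality holds for all u iff (1−α)(π/L)² ≥ α − c, i.e. α ≤ ((π/L)² + c)/((π/L)² + 1) = (1 + c(L/π)²)/(1 + (L/π)²). With (π/L)² = 9*π^2/25 and c = 2/3, the largest admissible constant is α = ((π/L)² + c)/((π/L)² + 1).
Simplifying, α = (50 + 27*π^2)/(3*(25 + 9*π^2)).


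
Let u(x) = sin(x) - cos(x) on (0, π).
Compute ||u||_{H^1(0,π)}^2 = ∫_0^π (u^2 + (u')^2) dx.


||u||_{H^1(0,π)}^2 = 2*π

u'(x) = sin(x) + cos(x).
Expand u² and (u')² and integrate term by term on (0, π), using: for integers n ≥ 1, ∫_0^π sin²(nx) dx = ∫_0^π cos²(nx) dx = π/2; for n ≠ n', ∫_0^π sin(nx)sin(n'x) dx = ∫_0^π cos(nx)cos(n'x) dx = 0; and by product-to-sum, ∫_0^π sin(nx)cos(n'x) dx = ½∫_0^π [sin((n+n')x) + sin((n−n')x)] dx, which is 0 when n+n' is even and 2n/(n²−n'²) when n+n' is odd (it need not vanish on (0, π)).
  u² squared terms: (-1)²·∫cos(x)² dx = 1·π/2 = π/2;  (1)²·∫sin(x)² dx = 1·π/2 = π/2.
  u² cross terms: 2·(-1)·(1)·∫cos(x)·sin(x) dx = -2·(0) = 0.
  So ∫_0^π u² dx = π/2 + π/2 + 0 = π.
  (u')² squared terms: (1)²·∫cos(x)² dx = 1·π/2 = π/2;  (1)²·∫sin(x)² dx = 1·π/2 = π/2.
  (u')² cross terms: 2·(1)·(1)·∫cos(x)·sin(x) dx = 2·(0) = 0.
  So ∫_0^π (u')² dx = π/2 + π/2 + 0 = π.
||u||_{H^1}^2 = (π) + (π) = 2*π.


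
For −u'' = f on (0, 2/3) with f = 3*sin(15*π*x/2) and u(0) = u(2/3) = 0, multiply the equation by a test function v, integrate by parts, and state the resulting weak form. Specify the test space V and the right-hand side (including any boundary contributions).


V = H^1_0(0, 2/3) (so v(0) = v(2/3) = 0); weak form: ∫_0^2/3 u'v' dx = ∫_0^2/3 (3*sin(15*π*x/2)) v dx for all v ∈ V.

Multiply both sides by a test function v and integrate from 0 to 2/3:
  ∫_0^2/3 −u''(x) v(x) dx = ∫_0^2/3 f(x) v(x) dx.
Integrate the LHS by parts once:
  ∫_0^2/3 −u'' v dx = −[u'(x) v(x)]_0^2/3 + ∫_0^2/3 u'(x) v'(x) dx.
Thus ∫_0^2/3 u'(x) v'(x) dx = ∫_0^2/3 f(x) v(x) dx + [u'(x) v(x)]_0^2/3.
Choose V so that boundary terms are either known or forced to vanish.
u is Dirichlet: u(0) = u(2/3) = 0. Let V = H^1_0(0, 2/3); then v(0) = v(2/3) = 0, and [u' v]_0^2/3 = 0.
Weak formulation: find u (satisfying any essential BC) such that ∫_0^2/3 u'(x) v'(x) dx = ∫_0^2/3 f v dx for all v ∈ V.
Substituting f(x) = 3*sin(15*π*x/2), the right-hand side is ∫_0^2/3 (3*sin(15*π*x/2)) v dx.


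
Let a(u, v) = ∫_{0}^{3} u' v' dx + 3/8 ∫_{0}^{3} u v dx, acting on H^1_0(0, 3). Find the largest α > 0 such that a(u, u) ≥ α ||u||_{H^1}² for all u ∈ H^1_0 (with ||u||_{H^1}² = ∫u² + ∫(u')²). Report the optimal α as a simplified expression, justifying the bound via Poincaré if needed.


α = (27/8 + π^2)/(9 + π^2)

Coercivity of a(·,·) on H^1_0(0, 3) means a(u, u) ≥ α ||u||_{H^1}² for every u ∈ H^1_0.
The interval has length L = 3, and Poincaré/coercivity depend only on L. Here a(u, u) = ∫(u')² + (3/8)·∫u².
Here 0 < c = 3/8 < 1. The condition a(u,u) ≥ α||u||_{H^1}² reads (1−α)∫(u')² ≥ (α−c)∫u². Any admissible α is ≤ 1 (rapidly oscillating u have ∫u²/∫(u')² → 0), and α = 1 would force 0 ≥ (1−c)∫u², impossible since c < 1; so 1−α > 0. By the sharp Poincaré inequality on H^1_0 of an interval of length L, ∫(u')² ≥ (π/L)²∫u² with equality for the first sine mode sin(π(x−x₀)/L) (x₀ the left endpoint), so the inequality holds for all u iff (1−α)(π/L)² ≥ α − c, i.e. α ≤ ((π/L)² + c)/((π/L)² + 1) = (1 + c(L/π)²)/(1 + (L/π)²). With (π/L)² = π^2/9 and c = 3/8, the largest admissible constant is α = ((π/L)² + c)/((π/L)² + 1).
Simplifying, α = (27/8 + π^2)/(9 + π^2).


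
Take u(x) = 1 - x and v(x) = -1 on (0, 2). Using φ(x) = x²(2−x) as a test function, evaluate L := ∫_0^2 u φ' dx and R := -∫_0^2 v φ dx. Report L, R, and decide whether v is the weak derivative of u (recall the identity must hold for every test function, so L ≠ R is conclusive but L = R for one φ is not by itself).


LHS = 4/3, RHS = 4/3. Yes, v = u' weakly.

u(x) = 1 - x, classical derivative u'(x) = -1.
φ(x) = x²(2−x), so φ'(x) = x*(4 - 3*x).
Note φ(0) = φ(2) = 0, so the boundary term u·φ vanishes.
LHS = ∫_0^2 u(x) φ'(x) dx = ∫_0^2 (3*x^3 - 7*x^2 + 4*x) dx. Term by term:
  ∫_0^2 3*x^3 dx = 12;  ∫_0^2 -7*x^2 dx = -56/3;  ∫_0^2 4*x dx = 8.
Sum: 12 − 56/3 + 8 = 4/3.
So LHS = 4/3.
∫_0^2 v(x) φ(x) dx = ∫_0^2 (x^3 - 2*x^2) dx. Term by term:
  ∫_0^2 x^3 dx = 4;  ∫_0^2 -2*x^2 dx = -16/3.
Sum: 4 − 16/3 = -4/3.
So RHS = -∫_0^2 v(x) φ(x) dx = 4/3.
LHS = RHS, so the identity holds for this test φ.
Moreover u is smooth here and v(x) = u'(x) = -1 pointwise, so the identity holds for every test function. Hence v is the weak derivative of u.


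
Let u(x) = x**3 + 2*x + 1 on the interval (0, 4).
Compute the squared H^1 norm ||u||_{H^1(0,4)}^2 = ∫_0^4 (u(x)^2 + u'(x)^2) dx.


||u||_{H^1}^2 = 580052/105

The H^1 norm (squared) on an interval (0, L) is
  ||u||_{H^1}^2 = ∫_0^L u(x)^2 dx + ∫_0^L u'(x)^2 dx.
Compute u'(x) = 3*x**2 + 2.
Then u(x)^2 = x**6 + 4*x**4 + 2*x**3 + 4*x**2 + 4*x + 1 and u'(x)^2 = 9*x**4 + 12*x**2 + 4.
Integrate each monomial from 0 to 4 using ∫_0^4 c·x^n dx = c·4^(n+1)/(n+1):
  ∫_0^4 u(x)^2 dx = ∫_0^4 (x^6 + 4*x^4 + 2*x^3 + 4*x^2 + 4*x + 1) dx. Term by term:
    ∫_0^4 x^6 dx = 16384/7;  ∫_0^4 4*x^4 dx = 4096/5;  ∫_0^4 2*x^3 dx = 128;
    ∫_0^4 4*x^2 dx = 256/3;  ∫_0^4 4*x dx = 32;  ∫_0^4 1 dx = 4.
  Sum: 16384/7 + 4096/5 + 128 + 256/3 + 32 + 4 = 357956/105.
  ∫_0^4 u'(x)^2 dx = ∫_0^4 (9*x^4 + 12*x^2 + 4) dx. Term by term:
    ∫_0^4 9*x^4 dx = 9216/5;  ∫_0^4 12*x^2 dx = 256;  ∫_0^4 4 dx = 16.
  Sum: 9216/5 + 256 + 16 = 10576/5.
Adding: ||u||_{H^1}^2 = 357956/105 + 10576/5 = 580052/105.


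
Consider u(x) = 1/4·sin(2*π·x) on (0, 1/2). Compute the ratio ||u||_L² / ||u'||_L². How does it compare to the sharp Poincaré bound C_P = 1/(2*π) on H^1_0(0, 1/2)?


||u||_L² / ||u'||_L² = 1/(2*π) = C_P.

u(x) = 1/4·sin(2*π·x), so u'(x) = π*cos(2*π*x)/2.
Writing u(x) = A·sin(kπx/L) with A = 1/4 and k = 1, use ∫_0^L sin²(kπx/L) dx = L/2 and ∫_0^L cos²(kπx/L) dx = L/2.
u² = 1/16·sin²(2*π·x) and (u')² = π^2/4·cos²(2*π·x), and each of sin², cos² integrates to L/2 = 1/4 over (0, 1/2).
∫_0^1/2 u² dx = 1/64, so ||u||_L² = 1/8.
∫_0^1/2 (u')² dx = π^2/16, so ||u'||_L² = π/4.
Ratio ||u||_L² / ||u'||_L² = 1/(2*π).
Sharp Poincaré constant on H^1_0(0, 1/2) is C_P = L/π = 1/(2*π), achieved by sin(2*π·x).
This is the k = 1 eigenfunction (up to amplitude), so the ratio equals the sharp Poincaré constant exactly.


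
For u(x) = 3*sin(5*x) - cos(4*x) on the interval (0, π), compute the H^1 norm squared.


||u||_{H^1(0,π)}^2 = -340/3 + 251*π/2

u'(x) = 4*sin(4*x) + 15*cos(5*x).
Expand u² and (u')² and integrate term by term on (0, π), using: for integers n ≥ 1, ∫_0^π sin²(nx) dx = ∫_0^π cos²(nx) dx = π/2; for n ≠ n', ∫_0^π sin(nx)sin(n'x) dx = ∫_0^π cos(nx)cos(n'x) dx = 0; and by product-to-sum, ∫_0^π sin(nx)cos(n'x) dx = ½∫_0^π [sin((n+n')x) + sin((n−n')x)] dx, which is 0 when n+n' is even and 2n/(n²−n'²) when n+n' is odd (it need not vanish on (0, π)).
  u² squared terms: (-1)²·∫cos(4x)² dx = 1·π/2 = π/2;  (3)²·∫sin(5x)² dx = 9·π/2 = 9*π/2.
  u² cross terms: 2·(-1)·(3)·∫cos(4x)·sin(5x) dx = -6·(10/9) = -20/3.
  So ∫_0^π u² dx = π/2 + 9*π/2 − 20/3 = -20/3 + 5*π.
  (u')² squared terms: (4)²·∫sin(4x)² dx = 16·π/2 = 8*π;  (15)²·∫cos(5x)² dx = 225·π/2 = 225*π/2.
  (u')² cross terms: 2·(4)·(15)·∫sin(4x)·cos(5x) dx = 120·(-8/9) = -320/3.
  So ∫_0^π (u')² dx = 8*π + 225*π/2 − 320/3 = -320/3 + 241*π/2.
||u||_{H^1}^2 = (-20/3 + 5*π) + (-320/3 + 241*π/2) = -340/3 + 251*π/2.


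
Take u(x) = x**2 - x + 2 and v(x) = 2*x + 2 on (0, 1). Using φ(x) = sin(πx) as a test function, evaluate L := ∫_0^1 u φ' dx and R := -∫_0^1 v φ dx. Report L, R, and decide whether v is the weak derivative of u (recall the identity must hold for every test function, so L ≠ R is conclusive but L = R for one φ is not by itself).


LHS = 0, RHS = -6/π. No, v is not the weak derivative of u.

u(x) = x**2 - x + 2, classical derivative u'(x) = 2*x - 1.
φ(x) = sin(πx), so φ'(x) = π*cos(π*x).
Note φ(0) = φ(1) = 0, so the boundary term u·φ vanishes.
LHS = ∫_0^1 u(x) φ'(x) dx = ∫_0^1 (π*x^2*cos(π*x) - π*x*cos(π*x) + 2*π*cos(π*x)) dx. Term by term:
  ∫_0^1 2*π*cos(π*x) dx = 0;  ∫_0^1 π*x^2*cos(π*x) dx = -2/π;  ∫_0^1 -π*x*cos(π*x) dx = 2/π.
Sum: 0 − 2/π + 2/π = 0.
So LHS = 0.
∫_0^1 v(x) φ(x) dx = ∫_0^1 (2*x*sin(π*x) + 2*sin(π*x)) dx. Term by term:
  ∫_0^1 2*sin(π*x) dx = 4/π;  ∫_0^1 2*x*sin(π*x) dx = 2/π.
Sum: 4/π + 2/π = 6/π.
So RHS = -∫_0^1 v(x) φ(x) dx = -6/π.
LHS − RHS = 6/π ≠ 0, so the identity fails.
(For a valid weak derivative the identity must hold for EVERY test function, in particular this one. The failure shows v is NOT the weak derivative of u.)
Correct weak derivative would be u'(x) = 2*x - 1.


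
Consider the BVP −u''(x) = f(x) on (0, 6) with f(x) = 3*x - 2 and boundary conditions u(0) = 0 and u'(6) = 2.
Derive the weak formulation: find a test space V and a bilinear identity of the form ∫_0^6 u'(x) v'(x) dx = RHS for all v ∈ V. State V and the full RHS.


V = {v ∈ H^1(0, 6) : v(0) = 0} (test functions vanish at x = 0 where u is specified); weak form: ∫_0^6 u'v' dx = ∫_0^6 (3*x - 2) v dx + 2·v(6) for all v ∈ V.

Multiply both sides by a test function v and integrate from 0 to 6:
  ∫_0^6 −u''(x) v(x) dx = ∫_0^6 f(x) v(x) dx.
Integrate the LHS by parts once:
  ∫_0^6 −u'' v dx = −[u'(x) v(x)]_0^6 + ∫_0^6 u'(x) v'(x) dx.
Thus ∫_0^6 u'(x) v'(x) dx = ∫_0^6 f(x) v(x) dx + [u'(x) v(x)]_0^6.
Choose V so that boundary terms are either known or forced to vanish.
Mixed BC: u(0) = 0 (Dirichlet) and u'(6) = 2 (Neumann). Define V = {v ∈ H^1(0, 6) : v(0) = 0}. Then [u' v]_0^6 = u'(6)·v(6) − u'(0)·0 = 2·v(6).
Weak formulation: find u (satisfying any essential BC) such that ∫_0^6 u'(x) v'(x) dx = ∫_0^6 f v dx + 2·v(6) for all v ∈ V (Dirichlet at 0 absorbed into V; Neumann datum at x = 6 contributes the boundary term).
Substituting f(x) = 3*x - 2, the right-hand side is ∫_0^6 (3*x - 2) v dx + 2·v(6).


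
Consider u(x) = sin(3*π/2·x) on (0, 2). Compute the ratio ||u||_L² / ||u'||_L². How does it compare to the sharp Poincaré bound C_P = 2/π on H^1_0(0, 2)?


||u||_L² / ||u'||_L² = 2/(3*π) < C_P = 2/π.

u(x) = sin(3*π/2·x), so u'(x) = 3*π*cos(3*π*x/2)/2.
Writing u(x) = A·sin(kπx/L) with A = 1 and k = 3, use ∫_0^L sin²(kπx/L) dx = L/2 and ∫_0^L cos²(kπx/L) dx = L/2.
u² = 1·sin²(3*π/2·x) and (u')² = 9*π^2/4·cos²(3*π/2·x), and each of sin², cos² integrates to L/2 = 1 over (0, 2).
∫_0^2 u² dx = 1, so ||u||_L² = 1.
∫_0^2 (u')² dx = 9*π^2/4, so ||u'||_L² = 3*π/2.
Ratio ||u||_L² / ||u'||_L² = 2/(3*π).
Sharp Poincaré constant on H^1_0(0, 2) is C_P = L/π = 2/π, achieved by sin(π/2·x).
This is the k = 3 harmonic; the ratio L/(kπ) is strictly less than C_P = L/π, consistent with the sharp inequality ||u||_L² ≤ C_P ||u'||_L².


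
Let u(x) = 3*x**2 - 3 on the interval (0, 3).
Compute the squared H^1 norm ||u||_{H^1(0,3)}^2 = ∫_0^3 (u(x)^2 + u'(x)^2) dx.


||u||_{H^1}^2 = 3132/5

The H^1 norm (squared) on an interval (0, L) is
  ||u||_{H^1}^2 = ∫_0^L u(x)^2 dx + ∫_0^L u'(x)^2 dx.
Compute u'(x) = 6*x.
Then u(x)^2 = 9*x**4 - 18*x**2 + 9 and u'(x)^2 = 36*x**2.
Integrate each monomial from 0 to 3 using ∫_0^3 c·x^n dx = c·3^(n+1)/(n+1):
  ∫_0^3 u(x)^2 dx = ∫_0^3 (9*x^4 - 18*x^2 + 9) dx. Term by term:
    ∫_0^3 9*x^4 dx = 2187/5;  ∫_0^3 -18*x^2 dx = -162;  ∫_0^3 9 dx = 27.
  Sum: 2187/5 − 162 + 27 = 1512/5.
  ∫_0^3 u'(x)^2 dx = ∫_0^3 (36*x^2) dx. Term by term:
    ∫_0^3 36*x^2 dx = 324.
Adding: ||u||_{H^1}^2 = 1512/5 + 324 = 3132/5.


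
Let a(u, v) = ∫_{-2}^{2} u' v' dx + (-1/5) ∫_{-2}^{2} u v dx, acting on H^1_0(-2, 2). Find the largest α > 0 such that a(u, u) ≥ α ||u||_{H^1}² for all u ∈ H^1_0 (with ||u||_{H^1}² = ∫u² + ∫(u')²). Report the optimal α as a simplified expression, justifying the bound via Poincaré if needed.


α = (-16/5 + π^2)/(π^2 + 16)

Coercivity of a(·,·) on H^1_0(-2, 2) means a(u, u) ≥ α ||u||_{H^1}² for every u ∈ H^1_0.
The interval has length L = 4, and Poincaré/coercivity depend only on L. Here a(u, u) = ∫(u')² + (-1/5)·∫u².
Here c = -1/5 < 0 with |c| < (π/L)² = π^2/16, so coercivity still holds. The condition a(u,u) ≥ α||u||_{H^1}² reads (1−α)∫(u')² ≥ (α−c)∫u². Any admissible α is ≤ 1 (rapidly oscillating u have ∫u²/∫(u')² → 0), and α = 1 would force 0 ≥ (1−c)∫u², impossible since c < 1; so 1−α > 0. By the sharp Poincaré inequality on H^1_0 of an interval of length L, ∫(u')² ≥ (π/L)²∫u² with equality for the first sine mode sin(π(x−x₀)/L) (x₀ the left endpoint), so the inequality holds for all u iff (1−α)(π/L)² ≥ α − c, i.e. α ≤ ((π/L)² + c)/((π/L)² + 1) = (1 + c(L/π)²)/(1 + (L/π)²). (Direct route, valid since c ≤ 0: Poincaré gives c∫u² ≥ c(L/π)²∫(u')², so a(u,u) ≥ (1 + c(L/π)²)∫(u')², while ||u||_{H^1}² ≤ (1 + (L/π)²)∫(u')²; dividing yields the same α.) With (π/L)² = π^2/16 and c = -1/5, the largest admissible constant is α = ((π/L)² + c)/((π/L)² + 1).
Simplifying, α = (-16/5 + π^2)/(π^2 + 16).


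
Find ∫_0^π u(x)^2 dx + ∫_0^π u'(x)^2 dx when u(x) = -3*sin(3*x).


||u||_{H^1(0,π)}^2 = 45*π

u'(x) = -9*cos(3*x).
Expand u² and (u')² and integrate term by term on (0, π), using: for integers n ≥ 1, ∫_0^π sin²(nx) dx = ∫_0^π cos²(nx) dx = π/2; for n ≠ n', ∫_0^π sin(nx)sin(n'x) dx = ∫_0^π cos(nx)cos(n'x) dx = 0; and by product-to-sum, ∫_0^π sin(nx)cos(n'x) dx = ½∫_0^π [sin((n+n')x) + sin((n−n')x)] dx, which is 0 when n+n' is even and 2n/(n²−n'²) when n+n' is odd (it need not vanish on (0, π)).
  u² squared terms: (-3)²·∫sin(3x)² dx = 9·π/2 = 9*π/2.
  So ∫_0^π u² dx = 9*π/2.
  (u')² squared terms: (-9)²·∫cos(3x)² dx = 81·π/2 = 81*π/2.
  So ∫_0^π (u')² dx = 81*π/2.
||u||_{H^1}^2 = (9*π/2) + (81*π/2) = 45*π.


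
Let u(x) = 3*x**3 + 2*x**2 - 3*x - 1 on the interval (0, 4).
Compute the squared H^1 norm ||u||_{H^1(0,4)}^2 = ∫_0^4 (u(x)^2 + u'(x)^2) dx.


||u||_{H^1}^2 = 1596936/35

The H^1 norm (squared) on an interval (0, L) is
  ||u||_{H^1}^2 = ∫_0^L u(x)^2 dx + ∫_0^L u'(x)^2 dx.
Compute u'(x) = 9*x**2 + 4*x - 3.
Then u(x)^2 = 9*x**6 + 12*x**5 - 14*x**4 - 18*x**3 + 5*x**2 + 6*x + 1 and u'(x)^2 = 81*x**4 + 72*x**3 - 38*x**2 - 24*x + 9.
Integrate each monomial from 0 to 4 using ∫_0^4 c·x^n dx = c·4^(n+1)/(n+1):
  ∫_0^4 u(x)^2 dx = ∫_0^4 (9*x^6 + 12*x^5 - 14*x^4 - 18*x^3 + 5*x^2 + 6*x + 1) dx. Term by term:
    ∫_0^4 9*x^6 dx = 147456/7;  ∫_0^4 12*x^5 dx = 8192;  ∫_0^4 -14*x^4 dx = -14336/5;
    ∫_0^4 -18*x^3 dx = -1152;  ∫_0^4 5*x^2 dx = 320/3;  ∫_0^4 6*x dx = 48;
    ∫_0^4 1 dx = 4.
  Sum: 147456/7 + 8192 − 14336/5 − 1152 + 320/3 + 48 + 4 = 2666644/105.
  ∫_0^4 u'(x)^2 dx = ∫_0^4 (81*x^4 + 72*x^3 - 38*x^2 - 24*x + 9) dx. Term by term:
    ∫_0^4 81*x^4 dx = 82944/5;  ∫_0^4 72*x^3 dx = 4608;  ∫_0^4 -38*x^2 dx = -2432/3;
    ∫_0^4 -24*x dx = -192;  ∫_0^4 9 dx = 36.
  Sum: 82944/5 + 4608 − 2432/3 − 192 + 36 = 303452/15.
Adding: ||u||_{H^1}^2 = 2666644/105 + 303452/15 = 1596936/35.


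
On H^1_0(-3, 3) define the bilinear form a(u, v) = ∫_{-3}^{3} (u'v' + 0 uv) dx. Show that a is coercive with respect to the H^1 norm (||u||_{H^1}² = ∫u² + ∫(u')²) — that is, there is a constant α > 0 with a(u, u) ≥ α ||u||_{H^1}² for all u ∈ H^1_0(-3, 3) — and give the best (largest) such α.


α = π^2/(π^2 + 36)

Coercivity of a(·,·) on H^1_0(-3, 3) means a(u, u) ≥ α ||u||_{H^1}² for every u ∈ H^1_0.
The interval has length L = 6, and Poincaré/coercivity depend only on L. Here a(u, u) = ∫(u')² + (0)·∫u².
Here c = 0, so a(u,u) = ∫(u')² alone. The condition a(u,u) ≥ α||u||_{H^1}² reads (1−α)∫(u')² ≥ (α−c)∫u². Any admissible α is ≤ 1 (rapidly oscillating u have ∫u²/∫(u')² → 0), and α = 1 would force 0 ≥ (1−c)∫u², impossible since c < 1; so 1−α > 0. By the sharp Poincaré inequality on H^1_0 of an interval of length L, ∫(u')² ≥ (π/L)²∫u² with equality for the first sine mode sin(π(x−x₀)/L) (x₀ the left endpoint), so the inequality holds for all u iff (1−α)(π/L)² ≥ α − c, i.e. α ≤ ((π/L)² + c)/((π/L)² + 1) = (1 + c(L/π)²)/(1 + (L/π)²). (Direct route, valid since c ≤ 0: Poincaré gives c∫u² ≥ c(L/π)²∫(u')², so a(u,u) ≥ (1 + c(L/π)²)∫(u')², while ||u||_{H^1}² ≤ (1 + (L/π)²)∫(u')²; dividing yields the same α.) With (π/L)² = π^2/36 and c = 0, the largest admissible constant is α = ((π/L)² + c)/((π/L)² + 1).
Simplifying, α = π^2/(π^2 + 36).


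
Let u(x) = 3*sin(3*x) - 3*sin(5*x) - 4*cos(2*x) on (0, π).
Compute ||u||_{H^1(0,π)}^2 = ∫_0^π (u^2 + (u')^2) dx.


||u||_{H^1(0,π)}^2 = -608/7 + 202*π

u'(x) = 8*sin(2*x) + 9*cos(3*x) - 15*cos(5*x).
Expand u² and (u')² and integrate term by term on (0, π), using: for integers n ≥ 1, ∫_0^π sin²(nx) dx = ∫_0^π cos²(nx) dx = π/2; for n ≠ n', ∫_0^π sin(nx)sin(n'x) dx = ∫_0^π cos(nx)cos(n'x) dx = 0; and by product-to-sum, ∫_0^π sin(nx)cos(n'x) dx = ½∫_0^π [sin((n+n')x) + sin((n−n')x)] dx, which is 0 when n+n' is even and 2n/(n²−n'²) when n+n' is odd (it need not vanish on (0, π)).
  u² squared terms: (-4)²·∫cos(2x)² dx = 16·π/2 = 8*π;  (-3)²·∫sin(5x)² dx = 9·π/2 = 9*π/2;  (3)²·∫sin(3x)² dx = 9·π/2 = 9*π/2.
  u² cross terms: 2·(-4)·(-3)·∫cos(2x)·sin(5x) dx = 24·(10/21) = 80/7;  2·(-4)·(3)·∫cos(2x)·sin(3x) dx = -24·(6/5) = -144/5;  2·(-3)·(3)·∫sin(5x)·sin(3x) dx = -18·(0) = 0.
  So ∫_0^π u² dx = 8*π + 9*π/2 + 9*π/2 + 80/7 − 144/5 + 0 = -608/35 + 17*π.
  (u')² squared terms: (-15)²·∫cos(5x)² dx = 225·π/2 = 225*π/2;  (8)²·∫sin(2x)² dx = 64·π/2 = 32*π;  (9)²·∫cos(3x)² dx = 81·π/2 = 81*π/2.
  (u')² cross terms: 2·(-15)·(8)·∫cos(5x)·sin(2x) dx = -240·(-4/21) = 320/7;  2·(-15)·(9)·∫cos(5x)·cos(3x) dx = -270·(0) = 0;  2·(8)·(9)·∫sin(2x)·cos(3x) dx = 144·(-4/5) = -576/5.
  So ∫_0^π (u')² dx = 225*π/2 + 32*π + 81*π/2 + 320/7 + 0 − 576/5 = -2432/35 + 185*π.
||u||_{H^1}^2 = (-608/35 + 17*π) + (-2432/35 + 185*π) = -608/7 + 202*π.


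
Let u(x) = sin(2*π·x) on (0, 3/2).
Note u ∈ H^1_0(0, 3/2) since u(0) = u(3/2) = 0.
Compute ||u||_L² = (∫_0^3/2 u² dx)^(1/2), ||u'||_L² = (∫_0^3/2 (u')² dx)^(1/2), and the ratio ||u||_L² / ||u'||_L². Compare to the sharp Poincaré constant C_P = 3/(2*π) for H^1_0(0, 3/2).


||u||_L² / ||u'||_L² = 1/(2*π) < C_P = 3/(2*π).

u(x) = sin(2*π·x), so u'(x) = 2*π*cos(2*π*x).
Writing u(x) = A·sin(kπx/L) with A = 1 and k = 3, use ∫_0^L sin²(kπx/L) dx = L/2 and ∫_0^L cos²(kπx/L) dx = L/2.
u² = 1·sin²(2*π·x) and (u')² = 4*π^2·cos²(2*π·x), and each of sin², cos² integrates to L/2 = 3/4 over (0, 3/2).
∫_0^3/2 u² dx = 3/4, so ||u||_L² = sqrt(3)/2.
∫_0^3/2 (u')² dx = 3*π^2, so ||u'||_L² = sqrt(3)*π.
Ratio ||u||_L² / ||u'||_L² = 1/(2*π).
Sharp Poincaré constant on H^1_0(0, 3/2) is C_P = L/π = 3/(2*π), achieved by sin(2*π/3·x).
This is the k = 3 harmonic; the ratio L/(kπ) is strictly less than C_P = L/π, consistent with the sharp inequality ||u||_L² ≤ C_P ||u'||_L².


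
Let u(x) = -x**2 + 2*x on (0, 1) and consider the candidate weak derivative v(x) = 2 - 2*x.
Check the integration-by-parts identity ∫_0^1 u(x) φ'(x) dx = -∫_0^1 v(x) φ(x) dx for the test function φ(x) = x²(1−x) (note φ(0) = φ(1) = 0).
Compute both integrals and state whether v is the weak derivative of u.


LHS = -1/15, RHS = -1/15. Yes, v = u' weakly.

u(x) = -x**2 + 2*x, classical derivative u'(x) = 2 - 2*x.
φ(x) = x²(1−x), so φ'(x) = x*(2 - 3*x).
Note φ(0) = φ(1) = 0, so the boundary term u·φ vanishes.
LHS = ∫_0^1 u(x) φ'(x) dx = ∫_0^1 (3*x^4 - 8*x^3 + 4*x^2) dx. Term by term:
  ∫_0^1 3*x^4 dx = 3/5;  ∫_0^1 -8*x^3 dx = -2;  ∫_0^1 4*x^2 dx = 4/3.
Sum: 3/5 − 2 + 4/3 = -1/15.
So LHS = -1/15.
∫_0^1 v(x) φ(x) dx = ∫_0^1 (2*x^4 - 4*x^3 + 2*x^2) dx. Term by term:
  ∫_0^1 2*x^4 dx = 2/5;  ∫_0^1 -4*x^3 dx = -1;  ∫_0^1 2*x^2 dx = 2/3.
Sum: 2/5 − 1 + 2/3 = 1/15.
So RHS = -∫_0^1 v(x) φ(x) dx = -1/15.
LHS = RHS, so the identity holds for this test φ.
Moreover u is smooth here and v(x) = u'(x) = 2 - 2*x pointwise, so the identity holds for every test function. Hence v is the weak derivative of u.


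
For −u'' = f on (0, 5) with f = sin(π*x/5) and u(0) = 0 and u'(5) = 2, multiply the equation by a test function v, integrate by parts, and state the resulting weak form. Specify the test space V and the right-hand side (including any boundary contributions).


V = {v ∈ H^1(0, 5) : v(0) = 0} (test functions vanish at x = 0 where u is specified); weak form: ∫_0^5 u'v' dx = ∫_0^5 (sin(π*x/5)) v dx + 2·v(5) for all v ∈ V.

Multiply both sides by a test function v and integrate from 0 to 5:
  ∫_0^5 −u''(x) v(x) dx = ∫_0^5 f(x) v(x) dx.
Integrate the LHS by parts once:
  ∫_0^5 −u'' v dx = −[u'(x) v(x)]_0^5 + ∫_0^5 u'(x) v'(x) dx.
Thus ∫_0^5 u'(x) v'(x) dx = ∫_0^5 f(x) v(x) dx + [u'(x) v(x)]_0^5.
Choose V so that boundary terms are either known or forced to vanish.
Mixed BC: u(0) = 0 (Dirichlet) and u'(5) = 2 (Neumann). Define V = {v ∈ H^1(0, 5) : v(0) = 0}. Then [u' v]_0^5 = u'(5)·v(5) − u'(0)·0 = 2·v(5).
Weak formulation: find u (satisfying any essential BC) such that ∫_0^5 u'(x) v'(x) dx = ∫_0^5 f v dx + 2·v(5) for all v ∈ V (Dirichlet at 0 absorbed into V; Neumann datum at x = 5 contributes the boundary term).
Substituting f(x) = sin(π*x/5), the right-hand side is ∫_0^5 (sin(π*x/5)) v dx + 2·v(5).


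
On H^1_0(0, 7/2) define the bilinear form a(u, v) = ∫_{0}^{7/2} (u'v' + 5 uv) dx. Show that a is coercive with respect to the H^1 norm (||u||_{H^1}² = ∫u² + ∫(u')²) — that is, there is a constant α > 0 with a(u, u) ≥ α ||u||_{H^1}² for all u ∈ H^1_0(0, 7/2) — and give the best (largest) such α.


α = 1

Coercivity of a(·,·) on H^1_0(0, 7/2) means a(u, u) ≥ α ||u||_{H^1}² for every u ∈ H^1_0.
The interval has length L = 7/2, and Poincaré/coercivity depend only on L. Here a(u, u) = ∫(u')² + (5)·∫u².
Here c = 5 ≥ 1, so a(u,u) = ∫(u')² + c∫u² ≥ ∫(u')² + ∫u² = ||u||_{H^1}², i.e. α = 1 works. No larger α is possible: a(u,u) ≥ α||u||_{H^1}² means (1−α)∫(u')² ≥ (α−c)∫u², and for the modes u_n = sin(nπ(x−x₀)/L) (x₀ the left endpoint) one has ∫u_n²/∫(u_n')² = (L/(nπ))² → 0, so a(u_n,u_n)/||u_n||_{H^1}² → 1. Hence the optimal constant is α = 1.
Therefore α = 1.


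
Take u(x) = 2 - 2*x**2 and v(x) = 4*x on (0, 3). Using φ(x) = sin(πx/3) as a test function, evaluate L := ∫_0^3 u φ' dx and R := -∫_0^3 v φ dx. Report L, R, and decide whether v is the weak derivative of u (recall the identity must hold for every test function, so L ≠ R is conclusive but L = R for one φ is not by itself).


LHS = 36/π, RHS = -36/π. No, v is not the weak derivative of u.

u(x) = 2 - 2*x**2, classical derivative u'(x) = -4*x.
φ(x) = sin(πx/3), so φ'(x) = π*cos(π*x/3)/3.
Note φ(0) = φ(3) = 0, so the boundary term u·φ vanishes.
LHS = ∫_0^3 u(x) φ'(x) dx = ∫_0^3 (-2*π*x^2*cos(π*x/3)/3 + 2*π*cos(π*x/3)/3) dx. Term by term:
  ∫_0^3 2*π*cos(π*x/3)/3 dx = 0;  ∫_0^3 -2*π*x^2*cos(π*x/3)/3 dx = 36/π.
Sum: 0 + 36/π = 36/π.
So LHS = 36/π.
∫_0^3 v(x) φ(x) dx = ∫_0^3 (4*x*sin(π*x/3)) dx. Term by term:
  ∫_0^3 4*x*sin(π*x/3) dx = 36/π.
So RHS = -∫_0^3 v(x) φ(x) dx = -36/π.
LHS − RHS = 72/π ≠ 0, so the identity fails.
(For a valid weak derivative the identity must hold for EVERY test function, in particular this one. The failure shows v is NOT the weak derivative of u.)
Correct weak derivative would be u'(x) = -4*x.


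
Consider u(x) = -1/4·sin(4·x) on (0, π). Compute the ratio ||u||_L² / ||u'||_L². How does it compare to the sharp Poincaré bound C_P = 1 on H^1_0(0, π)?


||u||_L² / ||u'||_L² = 1/4 < C_P = 1.

u(x) = -1/4·sin(4·x), so u'(x) = -cos(4*x).
Writing u(x) = A·sin(kπx/L) with A = -1/4 and k = 4, use ∫_0^L sin²(kπx/L) dx = L/2 and ∫_0^L cos²(kπx/L) dx = L/2.
u² = 1/16·sin²(4·x) and (u')² = 1·cos²(4·x), and each of sin², cos² integrates to L/2 = π/2 over (0, π).
∫_0^π u² dx = π/32, so ||u||_L² = sqrt(2)*sqrt(π)/8.
∫_0^π (u')² dx = π/2, so ||u'||_L² = sqrt(2)*sqrt(π)/2.
Ratio ||u||_L² / ||u'||_L² = 1/4.
Sharp Poincaré constant on H^1_0(0, π) is C_P = L/π = 1, achieved by sin(x).
This is the k = 4 harmonic; the ratio L/(kπ) is strictly less than C_P = L/π, consistent with the sharp inequality ||u||_L² ≤ C_P ||u'||_L².


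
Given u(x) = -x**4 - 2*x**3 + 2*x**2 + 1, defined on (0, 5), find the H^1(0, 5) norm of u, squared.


||u||_{H^1}^2 = 87132505/126

The H^1 norm (squared) on an interval (0, L) is
  ||u||_{H^1}^2 = ∫_0^L u(x)^2 dx + ∫_0^L u'(x)^2 dx.
Compute u'(x) = -4*x**3 - 6*x**2 + 4*x.
Then u(x)^2 = x**8 + 4*x**7 - 8*x**5 + 2*x**4 - 4*x**3 + 4*x**2 + 1 and u'(x)^2 = 16*x**6 + 48*x**5 + 4*x**4 - 48*x**3 + 16*x**2.
Integrate each monomial from 0 to 5 using ∫_0^5 c·x^n dx = c·5^(n+1)/(n+1):
  ∫_0^5 u(x)^2 dx = ∫_0^5 (x^8 + 4*x^7 - 8*x^5 + 2*x^4 - 4*x^3 + 4*x^2 + 1) dx. Term by term:
    ∫_0^5 x^8 dx = 1953125/9;  ∫_0^5 4*x^7 dx = 390625/2;  ∫_0^5 -8*x^5 dx = -62500/3;
    ∫_0^5 2*x^4 dx = 1250;  ∫_0^5 -4*x^3 dx = -625;  ∫_0^5 4*x^2 dx = 500/3;
    ∫_0^5 1 dx = 5.
  Sum: 1953125/9 + 390625/2 − 62500/3 + 1250 − 625 + 500/3 + 5 = 7061215/18.
  ∫_0^5 u'(x)^2 dx = ∫_0^5 (16*x^6 + 48*x^5 + 4*x^4 - 48*x^3 + 16*x^2) dx. Term by term:
    ∫_0^5 16*x^6 dx = 1250000/7;  ∫_0^5 48*x^5 dx = 125000;  ∫_0^5 4*x^4 dx = 2500;
    ∫_0^5 -48*x^3 dx = -7500;  ∫_0^5 16*x^2 dx = 2000/3.
  Sum: 1250000/7 + 125000 + 2500 − 7500 + 2000/3 = 6284000/21.
Adding: ||u||_{H^1}^2 = 7061215/18 + 6284000/21 = 87132505/126.


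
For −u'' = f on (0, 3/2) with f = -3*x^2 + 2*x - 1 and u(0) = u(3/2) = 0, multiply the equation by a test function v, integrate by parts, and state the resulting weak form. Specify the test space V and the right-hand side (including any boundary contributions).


V = H^1_0(0, 3/2) (so v(0) = v(3/2) = 0); weak form: ∫_0^3/2 u'v' dx = ∫_0^3/2 (-3*x^2 + 2*x - 1) v dx for all v ∈ V.

Multiply both sides by a test function v and integrate from 0 to 3/2:
  ∫_0^3/2 −u''(x) v(x) dx = ∫_0^3/2 f(x) v(x) dx.
Integrate the LHS by parts once:
  ∫_0^3/2 −u'' v dx = −[u'(x) v(x)]_0^3/2 + ∫_0^3/2 u'(x) v'(x) dx.
Thus ∫_0^3/2 u'(x) v'(x) dx = ∫_0^3/2 f(x) v(x) dx + [u'(x) v(x)]_0^3/2.
Choose V so that boundary terms are either known or forced to vanish.
u is Dirichlet: u(0) = u(3/2) = 0. Let V = H^1_0(0, 3/2); then v(0) = v(3/2) = 0, and [u' v]_0^3/2 = 0.
Weak formulation: find u (satisfying any essential BC) such that ∫_0^3/2 u'(x) v'(x) dx = ∫_0^3/2 f v dx for all v ∈ V.
Substituting f(x) = -3*x^2 + 2*x - 1, the right-hand side is ∫_0^3/2 (-3*x^2 + 2*x - 1) v dx.


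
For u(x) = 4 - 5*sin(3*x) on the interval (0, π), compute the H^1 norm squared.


||u||_{H^1(0,π)}^2 = -80/3 + 141*π

u'(x) = -15*cos(3*x).
Expand u² and (u')² and integrate term by term on (0, π), using: for integers n ≥ 1, ∫_0^π sin²(nx) dx = ∫_0^π cos²(nx) dx = π/2; for n ≠ n', ∫_0^π sin(nx)sin(n'x) dx = ∫_0^π cos(nx)cos(n'x) dx = 0; and by product-to-sum, ∫_0^π sin(nx)cos(n'x) dx = ½∫_0^π [sin((n+n')x) + sin((n−n')x)] dx, which is 0 when n+n' is even and 2n/(n²−n'²) when n+n' is odd (it need not vanish on (0, π)). For the constant mode: ∫_0^π 1 dx = π, ∫_0^π cos(nx) dx = 0, ∫_0^π sin(nx) dx = (1−(−1)^n)/n.
  u² squared terms: (4)²·∫1 dx = 16·π = 16*π;  (-5)²·∫sin(3x)² dx = 25·π/2 = 25*π/2.
  u² cross terms: 2·(4)·(-5)·∫1·sin(3x) dx = -40·(2/3) = -80/3.
  So ∫_0^π u² dx = 16*π + 25*π/2 − 80/3 = -80/3 + 57*π/2.
  (u')² squared terms: (-15)²·∫cos(3x)² dx = 225·π/2 = 225*π/2.
  So ∫_0^π (u')² dx = 225*π/2.
||u||_{H^1}^2 = (-80/3 + 57*π/2) + (225*π/2) = -80/3 + 141*π.


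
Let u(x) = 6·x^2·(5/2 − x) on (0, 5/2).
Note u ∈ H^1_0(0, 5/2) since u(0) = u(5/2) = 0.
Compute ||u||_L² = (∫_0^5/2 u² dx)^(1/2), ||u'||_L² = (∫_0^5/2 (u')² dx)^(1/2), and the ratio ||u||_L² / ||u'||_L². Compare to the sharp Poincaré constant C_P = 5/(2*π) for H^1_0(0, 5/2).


||u||_L² / ||u'||_L² = 5*sqrt(14)/28 < C_P = 5/(2*π).

u(x) = 6·x^2·(5/2 − x), so u'(x) = 6*x*(5 - 3*x).
u(x) = 6·x^2·(5/2 − x) vanishes at x = 0 and x = 5/2, so u ∈ H^1_0(0, 5/2). Differentiate via the product rule and integrate the resulting polynomials term by term.
  ∫_0^5/2 u² dx = ∫_0^5/2 (36*x^6 - 180*x^5 + 225*x^4) dx. Term by term:
    ∫_0^5/2 36*x^6 dx = 703125/224;  ∫_0^5/2 -180*x^5 dx = -234375/32;  ∫_0^5/2 225*x^4 dx = 140625/32.
  Sum: 703125/224 − 234375/32 + 140625/32 = 46875/224.
  ∫_0^5/2 (u')² dx = ∫_0^5/2 (324*x^4 - 1080*x^3 + 900*x^2) dx. Term by term:
    ∫_0^5/2 324*x^4 dx = 50625/8;  ∫_0^5/2 -1080*x^3 dx = -84375/8;  ∫_0^5/2 900*x^2 dx = 9375/2.
  Sum: 50625/8 − 84375/8 + 9375/2 = 1875/4.
∫_0^5/2 u² dx = 46875/224, so ||u||_L² = 125*sqrt(42)/56.
∫_0^5/2 (u')² dx = 1875/4, so ||u'||_L² = 25*sqrt(3)/2.
Ratio ||u||_L² / ||u'||_L² = 5*sqrt(14)/28.
Sharp Poincaré constant on H^1_0(0, 5/2) is C_P = L/π = 5/(2*π), achieved by sin(2*π/5·x).
A polynomial bump cannot attain the sharp Poincaré constant (only the first sine eigenfunction does), so the ratio is strictly less than C_P, consistent with ||u||_L² ≤ C_P ||u'||_L².


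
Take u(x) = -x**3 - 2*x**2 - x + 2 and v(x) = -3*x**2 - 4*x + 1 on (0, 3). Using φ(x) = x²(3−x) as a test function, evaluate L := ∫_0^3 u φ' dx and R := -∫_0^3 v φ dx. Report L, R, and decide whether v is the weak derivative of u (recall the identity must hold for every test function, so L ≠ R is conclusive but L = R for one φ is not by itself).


LHS = 513/4, RHS = 459/4. No, v is not the weak derivative of u.

u(x) = -x**3 - 2*x**2 - x + 2, classical derivative u'(x) = -3*x**2 - 4*x - 1.
φ(x) = x²(3−x), so φ'(x) = 3*x*(2 - x).
Note φ(0) = φ(3) = 0, so the boundary term u·φ vanishes.
LHS = ∫_0^3 u(x) φ'(x) dx = ∫_0^3 (3*x^5 - 9*x^3 - 12*x^2 + 12*x) dx. Term by term:
  ∫_0^3 3*x^5 dx = 729/2;  ∫_0^3 -9*x^3 dx = -729/4;  ∫_0^3 -12*x^2 dx = -108;
  ∫_0^3 12*x dx = 54.
Sum: 729/2 − 729/4 − 108 + 54 = 513/4.
So LHS = 513/4.
∫_0^3 v(x) φ(x) dx = ∫_0^3 (3*x^5 - 5*x^4 - 13*x^3 + 3*x^2) dx. Term by term:
  ∫_0^3 3*x^5 dx = 729/2;  ∫_0^3 -5*x^4 dx = -243;  ∫_0^3 -13*x^3 dx = -1053/4;
  ∫_0^3 3*x^2 dx = 27.
Sum: 729/2 − 243 − 1053/4 + 27 = -459/4.
So RHS = -∫_0^3 v(x) φ(x) dx = 459/4.
LHS − RHS = 27/2 ≠ 0, so the identity fails.
(For a valid weak derivative the identity must hold for EVERY test function, in particular this one. The failure shows v is NOT the weak derivative of u.)
Correct weak derivative would be u'(x) = -3*x**2 - 4*x - 1.


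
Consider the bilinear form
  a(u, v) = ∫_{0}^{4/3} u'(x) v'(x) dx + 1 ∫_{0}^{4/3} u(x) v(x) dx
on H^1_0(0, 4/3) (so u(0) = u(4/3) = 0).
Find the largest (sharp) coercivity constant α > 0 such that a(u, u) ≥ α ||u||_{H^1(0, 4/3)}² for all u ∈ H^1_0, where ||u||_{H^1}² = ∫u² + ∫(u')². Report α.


α = 1

Coercivity of a(·,·) on H^1_0(0, 4/3) means a(u, u) ≥ α ||u||_{H^1}² for every u ∈ H^1_0.
The interval has length L = 4/3, and Poincaré/coercivity depend only on L. Here a(u, u) = ∫(u')² + (1)·∫u².
Here c = 1 ≥ 1, so a(u,u) = ∫(u')² + c∫u² ≥ ∫(u')² + ∫u² = ||u||_{H^1}², i.e. α = 1 works. No larger α is possible: a(u,u) ≥ α||u||_{H^1}² means (1−α)∫(u')² ≥ (α−c)∫u², and for the modes u_n = sin(nπ(x−x₀)/L) (x₀ the left endpoint) one has ∫u_n²/∫(u_n')² = (L/(nπ))² → 0, so a(u_n,u_n)/||u_n||_{H^1}² → 1. Hence the optimal constant is α = 1.
Therefore α = 1.


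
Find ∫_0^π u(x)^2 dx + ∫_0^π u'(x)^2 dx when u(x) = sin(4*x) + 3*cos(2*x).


||u||_{H^1(0,π)}^2 = 31*π

u'(x) = -6*sin(2*x) + 4*cos(4*x).
Expand u² and (u')² and integrate term by term on (0, π), using: for integers n ≥ 1, ∫_0^π sin²(nx) dx = ∫_0^π cos²(nx) dx = π/2; for n ≠ n', ∫_0^π sin(nx)sin(n'x) dx = ∫_0^π cos(nx)cos(n'x) dx = 0; and by product-to-sum, ∫_0^π sin(nx)cos(n'x) dx = ½∫_0^π [sin((n+n')x) + sin((n−n')x)] dx, which is 0 when n+n' is even and 2n/(n²−n'²) when n+n' is odd (it need not vanish on (0, π)).
  u² squared terms: (3)²·∫cos(2x)² dx = 9·π/2 = 9*π/2;  (1)²·∫sin(4x)² dx = 1·π/2 = π/2.
  u² cross terms: 2·(3)·(1)·∫cos(2x)·sin(4x) dx = 6·(0) = 0.
  So ∫_0^π u² dx = 9*π/2 + π/2 + 0 = 5*π.
  (u')² squared terms: (-6)²·∫sin(2x)² dx = 36·π/2 = 18*π;  (4)²·∫cos(4x)² dx = 16·π/2 = 8*π.
  (u')² cross terms: 2·(-6)·(4)·∫sin(2x)·cos(4x) dx = -48·(0) = 0.
  So ∫_0^π (u')² dx = 18*π + 8*π + 0 = 26*π.
||u||_{H^1}^2 = (5*π) + (26*π) = 31*π.


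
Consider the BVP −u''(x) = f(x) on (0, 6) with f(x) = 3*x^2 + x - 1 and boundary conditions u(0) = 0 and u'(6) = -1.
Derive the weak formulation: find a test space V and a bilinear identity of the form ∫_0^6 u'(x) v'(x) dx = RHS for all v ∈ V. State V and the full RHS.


V = {v ∈ H^1(0, 6) : v(0) = 0} (test functions vanish at x = 0 where u is specified); weak form: ∫_0^6 u'v' dx = ∫_0^6 (3*x^2 + x - 1) v dx − v(6) for all v ∈ V.

Multiply both sides by a test function v and integrate from 0 to 6:
  ∫_0^6 −u''(x) v(x) dx = ∫_0^6 f(x) v(x) dx.
Integrate the LHS by parts once:
  ∫_0^6 −u'' v dx = −[u'(x) v(x)]_0^6 + ∫_0^6 u'(x) v'(x) dx.
Thus ∫_0^6 u'(x) v'(x) dx = ∫_0^6 f(x) v(x) dx + [u'(x) v(x)]_0^6.
Choose V so that boundary terms are either known or forced to vanish.
Mixed BC: u(0) = 0 (Dirichlet) and u'(6) = -1 (Neumann). Define V = {v ∈ H^1(0, 6) : v(0) = 0}. Then [u' v]_0^6 = u'(6)·v(6) − u'(0)·0 = − v(6).
Weak formulation: find u (satisfying any essential BC) such that ∫_0^6 u'(x) v'(x) dx = ∫_0^6 f v dx − v(6) for all v ∈ V (Dirichlet at 0 absorbed into V; Neumann datum at x = 6 contributes the boundary term).
Substituting f(x) = 3*x^2 + x - 1, the right-hand side is ∫_0^6 (3*x^2 + x - 1) v dx − v(6).


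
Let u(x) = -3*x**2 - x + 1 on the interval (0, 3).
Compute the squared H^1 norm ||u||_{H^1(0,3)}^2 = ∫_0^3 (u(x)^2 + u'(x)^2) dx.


||u||_{H^1}^2 = 8889/10

The H^1 norm (squared) on an interval (0, L) is
  ||u||_{H^1}^2 = ∫_0^L u(x)^2 dx + ∫_0^L u'(x)^2 dx.
Compute u'(x) = -6*x - 1.
Then u(x)^2 = 9*x**4 + 6*x**3 - 5*x**2 - 2*x + 1 and u'(x)^2 = 36*x**2 + 12*x + 1.
Integrate each monomial from 0 to 3 using ∫_0^3 c·x^n dx = c·3^(n+1)/(n+1):
  ∫_0^3 u(x)^2 dx = ∫_0^3 (9*x^4 + 6*x^3 - 5*x^2 - 2*x + 1) dx. Term by term:
    ∫_0^3 9*x^4 dx = 2187/5;  ∫_0^3 6*x^3 dx = 243/2;  ∫_0^3 -5*x^2 dx = -45;
    ∫_0^3 -2*x dx = -9;  ∫_0^3 1 dx = 3.
  Sum: 2187/5 + 243/2 − 45 − 9 + 3 = 5079/10.
  ∫_0^3 u'(x)^2 dx = ∫_0^3 (36*x^2 + 12*x + 1) dx. Term by term:
    ∫_0^3 36*x^2 dx = 324;  ∫_0^3 12*x dx = 54;  ∫_0^3 1 dx = 3.
  Sum: 324 + 54 + 3 = 381.
Adding: ||u||_{H^1}^2 = 5079/10 + 381 = 8889/10.
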